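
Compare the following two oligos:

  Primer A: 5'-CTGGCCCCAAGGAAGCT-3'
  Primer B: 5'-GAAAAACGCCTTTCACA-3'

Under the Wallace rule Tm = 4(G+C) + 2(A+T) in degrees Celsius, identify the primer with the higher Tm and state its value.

Primer A: A+T=6, G+C=11 → Tm = 2(6)+4(11) = 56°C
Primer B: A+T=10, G+C=7 → Tm = 2(10)+4(7) = 48°C
56°C vs 48°C → primer A is higher.

Primer A, 56°C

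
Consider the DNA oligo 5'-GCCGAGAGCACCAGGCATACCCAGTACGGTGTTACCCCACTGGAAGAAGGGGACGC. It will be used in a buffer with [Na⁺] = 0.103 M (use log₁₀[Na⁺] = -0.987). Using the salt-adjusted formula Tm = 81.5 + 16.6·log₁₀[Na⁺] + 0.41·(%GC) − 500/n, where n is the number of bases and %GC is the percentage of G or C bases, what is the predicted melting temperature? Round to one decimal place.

81.8°C

Length n = 56. Scanning the sequence gives A=15, G=18, C=17, T=6.
G+C = 35, so %GC = 35/56 × 100 = 62.5%
Salt term: 16.6 × (-0.987) = -16.384
GC term: 0.41 × 62.5 = 25.625; length term: −500/56 = −8.929
Tm = 81.5 + (-16.384) + 25.625 − 8.929 = 81.812 → 81.8°C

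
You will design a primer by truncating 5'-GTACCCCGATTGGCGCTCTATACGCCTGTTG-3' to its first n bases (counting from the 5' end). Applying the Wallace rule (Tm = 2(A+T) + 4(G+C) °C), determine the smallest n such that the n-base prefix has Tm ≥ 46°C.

First 13 bases: GTACCCCGATTGG → Tm = 42°C (< 46°C)
First 14 bases: GTACCCCGATTGGC → Tm = 46°C (≥ 46°C)
Since every base adds ≥2°C, Tm only increases with n, so the threshold is first crossed at n = 14.

n = 14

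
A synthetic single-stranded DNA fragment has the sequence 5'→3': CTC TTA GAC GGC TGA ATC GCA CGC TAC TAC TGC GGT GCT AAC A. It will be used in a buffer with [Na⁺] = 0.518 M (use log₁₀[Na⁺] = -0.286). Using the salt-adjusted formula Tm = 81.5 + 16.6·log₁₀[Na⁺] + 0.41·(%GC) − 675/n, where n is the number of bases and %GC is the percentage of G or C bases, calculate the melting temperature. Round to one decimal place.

Length n = 43. Scanning the sequence gives A=10, T=10, G=10, C=13.
G+C = 23, so %GC = 23/43 × 100 = 53.488%
Salt term: 16.6 × (-0.286) = -4.748
GC term: 0.41 × 53.488 = 21.93; length term: −675/43 = −15.698
Tm = 81.5 + (-4.748) + 21.93 − 15.698 = 82.984 → 83.0°C

83.0°C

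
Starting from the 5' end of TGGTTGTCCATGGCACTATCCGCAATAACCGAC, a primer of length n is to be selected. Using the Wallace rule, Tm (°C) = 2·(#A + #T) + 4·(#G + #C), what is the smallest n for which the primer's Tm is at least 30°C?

n = 10

First 9 bases: TGGTTGTCC → Tm = 28°C (< 30°C)
First 10 bases: TGGTTGTCCA → Tm = 30°C (≥ 30°C)
Since every base adds ≥2°C, Tm only increases with n, so the threshold is first crossed at n = 10.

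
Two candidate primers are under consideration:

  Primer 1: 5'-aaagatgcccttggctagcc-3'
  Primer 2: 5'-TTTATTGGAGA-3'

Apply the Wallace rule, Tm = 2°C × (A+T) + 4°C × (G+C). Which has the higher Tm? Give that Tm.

Primer 1: A+T=9, G+C=11 → Tm = 2(9)+4(11) = 62°C
Primer 2: A+T=8, G+C=3 → Tm = 2(8)+4(3) = 28°C
62°C vs 28°C → primer 1 is higher.

Primer 1, 62°C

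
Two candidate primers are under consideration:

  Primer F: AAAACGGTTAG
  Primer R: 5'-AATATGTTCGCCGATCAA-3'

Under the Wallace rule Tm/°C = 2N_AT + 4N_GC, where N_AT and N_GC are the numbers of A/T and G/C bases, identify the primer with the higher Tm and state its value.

Primer F: A+T=7, G+C=4 → Tm = 2(7)+4(4) = 30°C
Primer R: A+T=11, G+C=7 → Tm = 2(11)+4(7) = 50°C
30°C vs 50°C → primer R is higher.

Primer R, 50°C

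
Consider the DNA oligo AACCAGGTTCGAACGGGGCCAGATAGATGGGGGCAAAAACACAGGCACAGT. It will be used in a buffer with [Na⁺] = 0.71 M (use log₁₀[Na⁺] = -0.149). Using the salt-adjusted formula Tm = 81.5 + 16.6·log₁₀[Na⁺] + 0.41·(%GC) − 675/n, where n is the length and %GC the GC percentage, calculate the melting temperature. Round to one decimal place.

Length n = 51. Scanning the sequence gives G=17, T=5, A=18, C=11.
G+C = 28, so %GC = 28/51 × 100 = 54.902%
Salt term: 16.6 × (-0.149) = -2.473
GC term: 0.41 × 54.902 = 22.51; length term: −675/51 = −13.235
Tm = 81.5 + (-2.473) + 22.51 − 13.235 = 88.302 → 88.3°C

88.3°C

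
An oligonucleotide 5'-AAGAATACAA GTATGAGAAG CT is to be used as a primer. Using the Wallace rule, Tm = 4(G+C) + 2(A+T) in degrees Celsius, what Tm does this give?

58°C

Scanning the sequence gives G=5, A=11, C=2, T=4.
So N_AT = 15 and N_GC = 7.
Tm = 2(15) + 4(7) = 30 + 28 = 58°C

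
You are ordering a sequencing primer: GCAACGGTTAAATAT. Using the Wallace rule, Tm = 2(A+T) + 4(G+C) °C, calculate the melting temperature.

40°C

Base counts: C=2, T=4, G=3, A=6
A+T = 10, G+C = 5
Tm = 2(10) + 4(5) = 20 + 20 = 40°C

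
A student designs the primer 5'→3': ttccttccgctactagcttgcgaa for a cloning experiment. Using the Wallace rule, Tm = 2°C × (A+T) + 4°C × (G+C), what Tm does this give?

Base counts: A=4, G=4, T=8, C=8
So N_AT = 12 and N_GC = 12.
Tm = 4·12 + 2·12 = 48 + 24 = 72°C

72°C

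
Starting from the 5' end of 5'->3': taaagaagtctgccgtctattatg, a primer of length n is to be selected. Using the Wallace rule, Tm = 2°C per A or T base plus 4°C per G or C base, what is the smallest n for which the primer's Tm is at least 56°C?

n = 20

First 19 bases: TAAAGAAGTCTGCCGTCTA → Tm = 54°C (< 56°C)
First 20 bases: TAAAGAAGTCTGCCGTCTAT → Tm = 56°C (≥ 56°C)
Since every base adds ≥2°C, Tm only increases with n, so the threshold is first crossed at n = 20.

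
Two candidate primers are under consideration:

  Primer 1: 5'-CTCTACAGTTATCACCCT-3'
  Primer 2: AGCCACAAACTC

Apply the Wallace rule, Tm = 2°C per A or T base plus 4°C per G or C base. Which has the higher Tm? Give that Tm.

Primer 1: A+T=10, G+C=8 → Tm = 2(10)+4(8) = 52°C
Primer 2: A+T=6, G+C=6 → Tm = 2(6)+4(6) = 36°C
52°C vs 36°C → primer 1 is higher.

Primer 1, 52°C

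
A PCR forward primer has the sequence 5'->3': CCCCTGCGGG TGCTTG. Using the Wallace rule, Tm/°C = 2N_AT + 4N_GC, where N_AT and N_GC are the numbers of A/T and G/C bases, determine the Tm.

Base counts: G=6, T=4, A=0, C=6
So N_AT = 4 and N_GC = 12.
Tm = 2×4 + 4×12 = 56°C

56°C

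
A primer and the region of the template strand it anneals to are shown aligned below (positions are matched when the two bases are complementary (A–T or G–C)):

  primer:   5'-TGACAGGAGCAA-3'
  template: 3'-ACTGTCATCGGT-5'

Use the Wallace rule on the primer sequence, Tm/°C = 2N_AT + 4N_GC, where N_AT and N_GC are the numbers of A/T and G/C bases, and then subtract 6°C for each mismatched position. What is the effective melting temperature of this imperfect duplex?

Primer base counts: A=5, T=1, G=4, C=2 → A+T=6, G+C=6
Perfect-match Tm = 2(6) + 4(6) = 12 + 24 = 36°C
Mismatches (positions where the bases are not complementary): 2 (at positions 7, 11)
Effective Tm = 36 − 2×6 = 36 − 12 = 24°C

24°C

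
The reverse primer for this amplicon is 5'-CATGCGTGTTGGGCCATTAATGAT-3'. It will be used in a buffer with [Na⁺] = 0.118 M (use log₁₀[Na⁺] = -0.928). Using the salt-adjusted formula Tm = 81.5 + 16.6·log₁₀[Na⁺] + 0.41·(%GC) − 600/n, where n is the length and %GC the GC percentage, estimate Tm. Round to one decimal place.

59.9°C

Length n = 24. Counting bases: A=5, G=7, C=4, T=8
G+C = 11, so %GC = 11/24 × 100 = 45.833%
Salt term: 16.6 × (-0.928) = -15.405
GC term: 0.41 × 45.833 = 18.792; length term: −600/24 = −25
Tm = 81.5 + (-15.405) + 18.792 − 25 = 59.887 → 59.9°C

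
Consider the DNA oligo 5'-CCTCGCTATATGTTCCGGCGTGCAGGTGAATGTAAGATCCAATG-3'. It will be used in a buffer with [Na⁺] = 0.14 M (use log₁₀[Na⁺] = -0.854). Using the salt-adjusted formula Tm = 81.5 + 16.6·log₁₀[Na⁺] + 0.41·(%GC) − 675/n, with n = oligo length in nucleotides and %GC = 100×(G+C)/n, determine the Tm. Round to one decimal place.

Length n = 44. Scanning the sequence gives G=12, A=10, T=12, C=10.
G+C = 22, so %GC = 22/44 × 100 = 50%
Salt term: 16.6 × (-0.854) = -14.176
GC term: 0.41 × 50 = 20.5; length term: −675/44 = −15.341
Tm = 81.5 + (-14.176) + 20.5 − 15.341 = 72.483 → 72.5°C

72.5°C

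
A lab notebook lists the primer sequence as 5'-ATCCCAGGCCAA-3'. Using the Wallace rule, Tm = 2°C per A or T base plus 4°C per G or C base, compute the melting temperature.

Scanning the sequence gives T=1, A=4, C=5, G=2.
AT pairs contribute 5, GC pairs contribute 7.
Tm = 2×5 + 4×7 = 38°C

38°C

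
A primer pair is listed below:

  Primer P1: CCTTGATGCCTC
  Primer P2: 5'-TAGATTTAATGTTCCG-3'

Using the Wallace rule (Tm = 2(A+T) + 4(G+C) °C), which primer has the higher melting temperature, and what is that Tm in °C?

Primer P2, 42°C

Primer P1: A+T=5, G+C=7 → Tm = 2(5)+4(7) = 38°C
Primer P2: A+T=11, G+C=5 → Tm = 2(11)+4(5) = 42°C
38°C vs 42°C → primer P2 is higher.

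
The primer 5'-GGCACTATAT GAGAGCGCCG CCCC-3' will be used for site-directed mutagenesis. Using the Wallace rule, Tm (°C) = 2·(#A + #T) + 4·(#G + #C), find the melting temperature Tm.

Scanning the sequence gives T=3, C=9, A=5, G=7.
AT pairs contribute 8, GC pairs contribute 16.
Tm = 4·16 + 2·8 = 64 + 16 = 80°C

80°C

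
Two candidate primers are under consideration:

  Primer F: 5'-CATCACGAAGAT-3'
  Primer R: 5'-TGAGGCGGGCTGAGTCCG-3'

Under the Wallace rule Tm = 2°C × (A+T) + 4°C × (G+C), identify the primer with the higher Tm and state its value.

Primer F: A+T=7, G+C=5 → Tm = 2(7)+4(5) = 34°C
Primer R: A+T=5, G+C=13 → Tm = 2(5)+4(13) = 62°C
34°C vs 62°C → primer R is higher.

Primer R, 62°C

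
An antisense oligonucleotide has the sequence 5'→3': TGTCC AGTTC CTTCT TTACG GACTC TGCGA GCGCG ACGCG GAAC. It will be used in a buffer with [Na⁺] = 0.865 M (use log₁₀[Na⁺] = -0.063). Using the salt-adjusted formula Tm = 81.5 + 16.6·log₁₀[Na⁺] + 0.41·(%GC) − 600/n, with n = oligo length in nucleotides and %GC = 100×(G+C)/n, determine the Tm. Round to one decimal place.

Length n = 44. A=7, T=11, G=12, C=14
G+C = 26, so %GC = 26/44 × 100 = 59.091%
Salt term: 16.6 × (-0.063) = -1.046
GC term: 0.41 × 59.091 = 24.227; length term: −600/44 = −13.636
Tm = 81.5 + (-1.046) + 24.227 − 13.636 = 91.045 → 91.0°C

91.0°C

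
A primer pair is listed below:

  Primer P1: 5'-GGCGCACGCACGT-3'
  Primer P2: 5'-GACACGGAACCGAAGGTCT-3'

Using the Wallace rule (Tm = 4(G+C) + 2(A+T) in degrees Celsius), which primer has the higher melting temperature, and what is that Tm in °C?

Primer P1: A+T=3, G+C=10 → Tm = 2(3)+4(10) = 46°C
Primer P2: A+T=8, G+C=11 → Tm = 2(8)+4(11) = 60°C
46°C vs 60°C → primer P2 is higher.

Primer P2, 60°C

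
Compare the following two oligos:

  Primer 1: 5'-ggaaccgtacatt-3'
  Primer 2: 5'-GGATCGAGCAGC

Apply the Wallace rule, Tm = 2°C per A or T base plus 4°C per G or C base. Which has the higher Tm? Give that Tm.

Primer 2, 40°C

Primer 1: A+T=7, G+C=6 → Tm = 2(7)+4(6) = 38°C
Primer 2: A+T=4, G+C=8 → Tm = 2(4)+4(8) = 40°C
38°C vs 40°C → primer 2 is higher.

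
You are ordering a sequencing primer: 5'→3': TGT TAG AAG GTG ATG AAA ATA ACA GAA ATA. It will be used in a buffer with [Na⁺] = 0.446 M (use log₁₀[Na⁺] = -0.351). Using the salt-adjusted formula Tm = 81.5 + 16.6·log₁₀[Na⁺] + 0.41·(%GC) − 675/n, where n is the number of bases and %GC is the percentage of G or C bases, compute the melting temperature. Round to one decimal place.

64.1°C

Length n = 30. Scanning the sequence gives C=1, G=7, A=15, T=7.
G+C = 8, so %GC = 8/30 × 100 = 26.667%
Salt term: 16.6 × (-0.351) = -5.827
GC term: 0.41 × 26.667 = 10.933; length term: −675/30 = −22.5
Tm = 81.5 + (-5.827) + 10.933 − 22.5 = 64.106 → 64.1°C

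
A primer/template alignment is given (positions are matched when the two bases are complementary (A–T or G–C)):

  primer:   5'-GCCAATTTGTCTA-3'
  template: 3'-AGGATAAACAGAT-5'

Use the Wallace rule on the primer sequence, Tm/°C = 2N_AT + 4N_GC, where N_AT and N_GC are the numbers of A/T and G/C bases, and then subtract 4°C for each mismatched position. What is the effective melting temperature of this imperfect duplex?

28°C

Primer base counts: A=3, T=5, G=2, C=3 → A+T=8, G+C=5
Perfect-match Tm = 2(8) + 4(5) = 16 + 20 = 36°C
Mismatches (positions where the bases are not complementary): 2 (at positions 1, 4)
Effective Tm = 36 − 2×4 = 36 − 8 = 28°C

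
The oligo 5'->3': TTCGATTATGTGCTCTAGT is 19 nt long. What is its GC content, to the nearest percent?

37%

Scanning the sequence gives T=9, C=3, G=4, A=3.
G+C = 4 + 3 = 7 out of 19 bases
%GC = 7/19 × 100 = 36.84% ≈ 37%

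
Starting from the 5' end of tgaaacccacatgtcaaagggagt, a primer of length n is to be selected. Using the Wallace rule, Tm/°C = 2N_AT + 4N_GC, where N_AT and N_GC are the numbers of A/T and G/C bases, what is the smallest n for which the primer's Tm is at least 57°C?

n = 20

First 19 bases: TGAAACCCACATGTCAAAG → Tm = 54°C (< 57°C)
First 20 bases: TGAAACCCACATGTCAAAGG → Tm = 58°C (≥ 57°C)
Since every base adds ≥2°C, Tm only increases with n, so the threshold is first crossed at n = 20.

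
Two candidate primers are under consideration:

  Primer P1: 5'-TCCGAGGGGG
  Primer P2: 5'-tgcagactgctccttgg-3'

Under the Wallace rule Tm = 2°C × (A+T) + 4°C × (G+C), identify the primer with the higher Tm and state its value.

Primer P1: A+T=2, G+C=8 → Tm = 2(2)+4(8) = 36°C
Primer P2: A+T=7, G+C=10 → Tm = 2(7)+4(10) = 54°C
36°C vs 54°C → primer P2 is higher.

Primer P2, 54°C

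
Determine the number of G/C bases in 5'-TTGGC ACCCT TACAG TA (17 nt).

8

Counting bases: A=4, T=5, G=3, C=5
Total G or C: 3 + 5 = 8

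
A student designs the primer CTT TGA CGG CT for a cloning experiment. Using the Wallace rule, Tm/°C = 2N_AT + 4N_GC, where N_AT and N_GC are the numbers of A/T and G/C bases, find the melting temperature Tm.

34°C

Counting bases: C=3, G=3, T=4, A=1
So N_AT = 5 and N_GC = 6.
Tm = 2×5 + 4×6 = 34°C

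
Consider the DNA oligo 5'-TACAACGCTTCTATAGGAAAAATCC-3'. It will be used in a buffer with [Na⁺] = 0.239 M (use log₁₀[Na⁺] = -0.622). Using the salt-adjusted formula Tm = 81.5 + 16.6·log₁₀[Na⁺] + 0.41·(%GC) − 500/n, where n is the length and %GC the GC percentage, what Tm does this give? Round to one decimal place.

Length n = 25. Counting bases: G=3, T=6, A=10, C=6
G+C = 9, so %GC = 9/25 × 100 = 36%
Salt term: 16.6 × (-0.622) = -10.325
GC term: 0.41 × 36 = 14.76; length term: −500/25 = −20
Tm = 81.5 + (-10.325) + 14.76 − 20 = 65.935 → 65.9°C

65.9°C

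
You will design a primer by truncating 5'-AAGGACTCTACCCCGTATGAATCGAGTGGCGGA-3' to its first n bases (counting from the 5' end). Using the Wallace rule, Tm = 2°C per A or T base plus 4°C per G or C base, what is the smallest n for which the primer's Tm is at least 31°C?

n = 11

First 10 bases: AAGGACTCTA → Tm = 28°C (< 31°C)
First 11 bases: AAGGACTCTAC → Tm = 32°C (≥ 31°C)
Each additional base adds 2°C (A/T) or 4°C (G/C), so Tm is non-decreasing in n; n = 11 is the first length to reach 31°C.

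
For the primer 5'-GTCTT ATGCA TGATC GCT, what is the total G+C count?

Scanning the sequence gives A=3, G=4, T=7, C=4.
Total G or C: 4 + 4 = 8

8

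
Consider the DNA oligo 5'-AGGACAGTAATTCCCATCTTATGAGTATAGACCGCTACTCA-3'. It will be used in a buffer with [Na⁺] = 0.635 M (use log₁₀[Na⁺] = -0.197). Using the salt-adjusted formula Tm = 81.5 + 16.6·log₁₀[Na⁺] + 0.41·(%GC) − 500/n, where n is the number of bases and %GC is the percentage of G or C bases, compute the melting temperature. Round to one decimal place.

Length n = 41. Base counts: C=10, T=11, A=13, G=7
G+C = 17, so %GC = 17/41 × 100 = 41.463%
Salt term: 16.6 × (-0.197) = -3.27
GC term: 0.41 × 41.463 = 17; length term: −500/41 = −12.195
Tm = 81.5 + (-3.27) + 17 − 12.195 = 83.035 → 83.0°C

83.0°C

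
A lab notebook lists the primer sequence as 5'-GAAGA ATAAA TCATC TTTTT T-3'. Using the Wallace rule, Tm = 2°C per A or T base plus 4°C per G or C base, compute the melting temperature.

50°C

A=8, G=2, T=9, C=2
AT pairs contribute 17, GC pairs contribute 4.
Tm = 2×17 + 4×4 = 50°C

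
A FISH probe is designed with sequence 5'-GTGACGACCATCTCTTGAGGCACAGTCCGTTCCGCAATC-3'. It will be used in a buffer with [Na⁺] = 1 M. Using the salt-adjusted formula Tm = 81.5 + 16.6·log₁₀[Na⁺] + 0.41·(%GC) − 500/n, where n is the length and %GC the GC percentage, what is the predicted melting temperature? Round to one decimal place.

Length n = 39. G=9, A=8, T=9, C=13
G+C = 22, so %GC = 22/39 × 100 = 56.41%
Salt term: 16.6 × (0) = 0
GC term: 0.41 × 56.41 = 23.128; length term: −500/39 = −12.821
Tm = 81.5 + (0) + 23.128 − 12.821 = 91.807 → 91.8°C

91.8°C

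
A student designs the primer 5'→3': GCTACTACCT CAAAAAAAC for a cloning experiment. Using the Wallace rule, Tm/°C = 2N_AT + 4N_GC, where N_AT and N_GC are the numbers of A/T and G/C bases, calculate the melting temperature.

52°C

Scanning the sequence gives G=1, C=6, T=3, A=9.
A+T = 12, G+C = 7
Tm = 4·7 + 2·12 = 28 + 24 = 52°C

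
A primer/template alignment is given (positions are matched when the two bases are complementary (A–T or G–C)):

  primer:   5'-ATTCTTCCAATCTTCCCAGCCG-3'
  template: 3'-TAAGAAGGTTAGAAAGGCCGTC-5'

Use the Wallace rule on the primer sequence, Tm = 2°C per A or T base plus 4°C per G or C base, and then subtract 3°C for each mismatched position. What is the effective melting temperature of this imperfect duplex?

57°C

Primer base counts: A=4, T=7, G=2, C=9 → A+T=11, G+C=11
Perfect-match Tm = 2(11) + 4(11) = 22 + 44 = 66°C
Mismatches (positions where the bases are not complementary): 3 (at positions 15, 18, 21)
Effective Tm = 66 − 3×3 = 66 − 9 = 57°C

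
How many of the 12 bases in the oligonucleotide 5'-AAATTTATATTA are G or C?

Counting bases: G=0, A=6, C=0, T=6
G+C = 0 + 0 = 0

0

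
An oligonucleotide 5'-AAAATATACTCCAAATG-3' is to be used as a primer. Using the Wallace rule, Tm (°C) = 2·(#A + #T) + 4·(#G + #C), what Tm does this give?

42°C

Counting bases: C=3, T=4, G=1, A=9
A+T = 13, G+C = 4
Tm = 4·4 + 2·13 = 16 + 26 = 42°C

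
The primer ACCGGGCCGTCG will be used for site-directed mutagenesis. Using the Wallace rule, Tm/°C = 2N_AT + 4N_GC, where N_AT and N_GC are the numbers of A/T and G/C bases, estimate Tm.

Base counts: C=5, T=1, G=5, A=1
AT pairs contribute 2, GC pairs contribute 10.
Tm = 2(2) + 4(10) = 4 + 40 = 44°C

44°C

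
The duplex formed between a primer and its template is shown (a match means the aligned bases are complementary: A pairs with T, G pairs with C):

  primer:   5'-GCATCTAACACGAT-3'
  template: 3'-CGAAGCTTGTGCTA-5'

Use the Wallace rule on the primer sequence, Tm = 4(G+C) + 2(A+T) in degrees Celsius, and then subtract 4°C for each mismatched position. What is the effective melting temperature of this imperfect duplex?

Primer base counts: A=5, T=3, G=2, C=4 → A+T=8, G+C=6
Perfect-match Tm = 2(8) + 4(6) = 16 + 24 = 40°C
Mismatches (positions where the bases are not complementary): 2 (at positions 3, 6)
Effective Tm = 40 − 2×4 = 40 − 8 = 32°C

32°C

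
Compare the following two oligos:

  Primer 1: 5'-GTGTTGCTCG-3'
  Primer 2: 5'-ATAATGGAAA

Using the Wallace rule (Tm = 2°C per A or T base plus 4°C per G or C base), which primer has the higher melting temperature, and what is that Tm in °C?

Primer 1, 32°C

Primer 1: A+T=4, G+C=6 → Tm = 2(4)+4(6) = 32°C
Primer 2: A+T=8, G+C=2 → Tm = 2(8)+4(2) = 24°C
32°C vs 24°C → primer 1 is higher.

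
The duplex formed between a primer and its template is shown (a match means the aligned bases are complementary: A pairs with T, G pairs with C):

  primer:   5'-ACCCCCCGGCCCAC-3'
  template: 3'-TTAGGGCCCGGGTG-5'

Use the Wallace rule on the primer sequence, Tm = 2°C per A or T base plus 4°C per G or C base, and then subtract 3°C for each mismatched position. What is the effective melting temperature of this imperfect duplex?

43°C

Primer base counts: A=2, T=0, G=2, C=10 → A+T=2, G+C=12
Perfect-match Tm = 2(2) + 4(12) = 4 + 48 = 52°C
Mismatches (positions where the bases are not complementary): 3 (at positions 2, 3, 7)
Effective Tm = 52 − 3×3 = 52 − 9 = 43°C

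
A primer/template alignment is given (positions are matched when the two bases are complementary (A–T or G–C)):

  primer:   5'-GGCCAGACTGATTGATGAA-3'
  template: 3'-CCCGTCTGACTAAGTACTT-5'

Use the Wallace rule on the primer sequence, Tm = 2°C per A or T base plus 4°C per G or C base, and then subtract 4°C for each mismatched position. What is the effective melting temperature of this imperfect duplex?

Primer base counts: A=6, T=4, G=6, C=3 → A+T=10, G+C=9
Perfect-match Tm = 2(10) + 4(9) = 20 + 36 = 56°C
Mismatches (positions where the bases are not complementary): 2 (at positions 3, 14)
Effective Tm = 56 − 2×4 = 56 − 8 = 48°C

48°C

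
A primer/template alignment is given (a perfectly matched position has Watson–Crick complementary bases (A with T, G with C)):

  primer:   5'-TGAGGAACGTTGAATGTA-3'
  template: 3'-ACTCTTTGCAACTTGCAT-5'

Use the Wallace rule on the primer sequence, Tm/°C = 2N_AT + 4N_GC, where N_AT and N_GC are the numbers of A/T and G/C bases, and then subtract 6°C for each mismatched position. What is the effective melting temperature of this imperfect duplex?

Primer base counts: A=6, T=5, G=6, C=1 → A+T=11, G+C=7
Perfect-match Tm = 2(11) + 4(7) = 22 + 28 = 50°C
Mismatches (positions where the bases are not complementary): 2 (at positions 5, 15)
Effective Tm = 50 − 2×6 = 50 − 12 = 38°C

38°C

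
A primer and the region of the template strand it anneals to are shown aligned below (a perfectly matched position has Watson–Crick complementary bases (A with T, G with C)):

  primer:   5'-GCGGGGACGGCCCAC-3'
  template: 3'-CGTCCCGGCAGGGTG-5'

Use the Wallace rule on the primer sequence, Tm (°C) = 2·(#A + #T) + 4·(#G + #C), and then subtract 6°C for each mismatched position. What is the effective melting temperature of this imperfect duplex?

Primer base counts: A=2, T=0, G=7, C=6 → A+T=2, G+C=13
Perfect-match Tm = 2(2) + 4(13) = 4 + 52 = 56°C
Mismatches (positions where the bases are not complementary): 3 (at positions 3, 7, 10)
Effective Tm = 56 − 3×6 = 56 − 18 = 38°C

38°C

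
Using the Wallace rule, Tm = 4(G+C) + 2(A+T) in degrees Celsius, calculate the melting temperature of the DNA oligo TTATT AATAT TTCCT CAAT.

44°C

Counting bases: C=3, G=0, T=10, A=6
So N_AT = 16 and N_GC = 3.
Tm = 4·3 + 2·16 = 12 + 32 = 44°C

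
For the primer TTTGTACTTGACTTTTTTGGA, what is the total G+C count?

Counting bases: G=4, C=2, T=12, A=3
Total G or C: 4 + 2 = 6

6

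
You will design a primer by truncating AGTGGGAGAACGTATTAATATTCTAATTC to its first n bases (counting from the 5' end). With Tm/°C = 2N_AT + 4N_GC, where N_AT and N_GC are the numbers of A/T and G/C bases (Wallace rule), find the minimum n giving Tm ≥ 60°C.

First 22 bases: AGTGGGAGAACGTATTAATATT → Tm = 58°C (< 60°C)
First 23 bases: AGTGGGAGAACGTATTAATATTC → Tm = 62°C (≥ 60°C)
Each additional base adds 2°C (A/T) or 4°C (G/C), so Tm is non-decreasing in n; n = 23 is the first length to reach 60°C.

n = 23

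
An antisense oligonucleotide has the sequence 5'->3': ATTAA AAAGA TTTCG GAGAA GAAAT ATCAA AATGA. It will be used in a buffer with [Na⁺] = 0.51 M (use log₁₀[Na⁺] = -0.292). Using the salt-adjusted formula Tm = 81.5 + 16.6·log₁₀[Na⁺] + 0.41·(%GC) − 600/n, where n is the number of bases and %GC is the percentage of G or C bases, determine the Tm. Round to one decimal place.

Length n = 35. Base counts: C=2, T=8, A=19, G=6
G+C = 8, so %GC = 8/35 × 100 = 22.857%
Salt term: 16.6 × (-0.292) = -4.847
GC term: 0.41 × 22.857 = 9.371; length term: −600/35 = −17.143
Tm = 81.5 + (-4.847) + 9.371 − 17.143 = 68.881 → 68.9°C

68.9°C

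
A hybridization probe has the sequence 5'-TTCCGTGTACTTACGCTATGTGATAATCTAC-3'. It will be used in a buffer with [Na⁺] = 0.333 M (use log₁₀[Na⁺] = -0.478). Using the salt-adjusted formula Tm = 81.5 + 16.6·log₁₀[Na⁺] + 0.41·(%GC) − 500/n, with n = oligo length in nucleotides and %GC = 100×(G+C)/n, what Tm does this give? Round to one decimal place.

Length n = 31. A=7, T=12, C=7, G=5
G+C = 12, so %GC = 12/31 × 100 = 38.71%
Salt term: 16.6 × (-0.478) = -7.935
GC term: 0.41 × 38.71 = 15.871; length term: −500/31 = −16.129
Tm = 81.5 + (-7.935) + 15.871 − 16.129 = 73.307 → 73.3°C

73.3°C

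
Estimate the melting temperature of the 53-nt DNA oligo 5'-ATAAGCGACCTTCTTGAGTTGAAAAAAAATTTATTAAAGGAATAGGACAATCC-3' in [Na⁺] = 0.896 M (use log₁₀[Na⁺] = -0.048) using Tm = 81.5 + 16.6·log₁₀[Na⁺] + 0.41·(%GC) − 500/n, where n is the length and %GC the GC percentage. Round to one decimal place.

83.6°C

Length n = 53. Base counts: G=9, T=14, C=7, A=23
G+C = 16, so %GC = 16/53 × 100 = 30.189%
Salt term: 16.6 × (-0.048) = -0.797
GC term: 0.41 × 30.189 = 12.377; length term: −500/53 = −9.434
Tm = 81.5 + (-0.797) + 12.377 − 9.434 = 83.646 → 83.6°C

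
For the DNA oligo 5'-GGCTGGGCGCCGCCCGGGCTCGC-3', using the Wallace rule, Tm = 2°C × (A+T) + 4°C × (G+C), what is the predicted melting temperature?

88°C

Scanning the sequence gives C=10, G=11, T=2, A=0.
So N_AT = 2 and N_GC = 21.
Tm = 2(2) + 4(21) = 4 + 84 = 88°C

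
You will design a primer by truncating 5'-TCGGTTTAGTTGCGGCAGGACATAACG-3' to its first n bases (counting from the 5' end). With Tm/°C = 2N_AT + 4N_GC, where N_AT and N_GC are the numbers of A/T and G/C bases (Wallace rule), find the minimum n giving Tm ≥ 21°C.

n = 8

First 7 bases: TCGGTTT → Tm = 20°C (< 21°C)
First 8 bases: TCGGTTTA → Tm = 22°C (≥ 21°C)
Each additional base adds 2°C (A/T) or 4°C (G/C), so Tm is non-decreasing in n; n = 8 is the first length to reach 21°C.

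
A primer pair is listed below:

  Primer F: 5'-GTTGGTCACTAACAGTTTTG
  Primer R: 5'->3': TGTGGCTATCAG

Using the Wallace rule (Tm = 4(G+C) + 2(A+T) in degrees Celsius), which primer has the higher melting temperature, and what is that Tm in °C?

Primer F, 56°C

Primer F: A+T=12, G+C=8 → Tm = 2(12)+4(8) = 56°C
Primer R: A+T=6, G+C=6 → Tm = 2(6)+4(6) = 36°C
56°C vs 36°C → primer F is higher.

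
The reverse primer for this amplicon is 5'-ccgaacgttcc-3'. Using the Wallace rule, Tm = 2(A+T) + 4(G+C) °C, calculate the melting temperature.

36°C

Base counts: A=2, G=2, C=5, T=2
AT pairs contribute 4, GC pairs contribute 7.
Tm = 2×4 + 4×7 = 36°C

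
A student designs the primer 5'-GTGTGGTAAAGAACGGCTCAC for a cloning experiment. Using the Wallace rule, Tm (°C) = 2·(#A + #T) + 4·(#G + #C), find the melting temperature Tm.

C=4, T=4, G=7, A=6
So N_AT = 10 and N_GC = 11.
Tm = 2×10 + 4×11 = 64°C

64°C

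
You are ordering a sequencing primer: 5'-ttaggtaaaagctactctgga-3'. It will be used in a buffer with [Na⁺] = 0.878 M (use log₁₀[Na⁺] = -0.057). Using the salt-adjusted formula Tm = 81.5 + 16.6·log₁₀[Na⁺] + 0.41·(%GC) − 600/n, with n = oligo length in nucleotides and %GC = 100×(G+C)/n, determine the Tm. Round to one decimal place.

67.6°C

Length n = 21. G=5, C=3, T=6, A=7
G+C = 8, so %GC = 8/21 × 100 = 38.095%
Salt term: 16.6 × (-0.057) = -0.946
GC term: 0.41 × 38.095 = 15.619; length term: −600/21 = −28.571
Tm = 81.5 + (-0.946) + 15.619 − 28.571 = 67.602 → 67.6°C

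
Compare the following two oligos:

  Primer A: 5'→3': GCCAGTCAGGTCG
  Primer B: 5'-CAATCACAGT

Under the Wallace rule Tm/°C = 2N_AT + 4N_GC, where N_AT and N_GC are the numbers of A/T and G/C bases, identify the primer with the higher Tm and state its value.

Primer A, 44°C

Primer A: A+T=4, G+C=9 → Tm = 2(4)+4(9) = 44°C
Primer B: A+T=6, G+C=4 → Tm = 2(6)+4(4) = 28°C
44°C vs 28°C → primer A is higher.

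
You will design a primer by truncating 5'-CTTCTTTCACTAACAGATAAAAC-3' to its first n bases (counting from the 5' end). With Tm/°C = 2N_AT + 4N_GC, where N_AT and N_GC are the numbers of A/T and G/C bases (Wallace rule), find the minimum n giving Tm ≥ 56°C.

First 21 bases: CTTCTTTCACTAACAGATAAA → Tm = 54°C (< 56°C)
First 22 bases: CTTCTTTCACTAACAGATAAAA → Tm = 56°C (≥ 56°C)
Since every base adds ≥2°C, Tm only increases with n, so the threshold is first crossed at n = 22.

n = 22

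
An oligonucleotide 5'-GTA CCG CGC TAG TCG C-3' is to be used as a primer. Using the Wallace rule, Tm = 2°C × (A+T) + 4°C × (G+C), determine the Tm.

Scanning the sequence gives C=6, G=5, T=3, A=2.
A+T = 5, G+C = 11
Tm = 4·11 + 2·5 = 44 + 10 = 54°C

54°C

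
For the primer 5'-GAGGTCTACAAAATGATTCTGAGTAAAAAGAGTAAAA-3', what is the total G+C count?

11

Counting bases: C=3, T=8, A=18, G=8
Total G or C: 8 + 3 = 11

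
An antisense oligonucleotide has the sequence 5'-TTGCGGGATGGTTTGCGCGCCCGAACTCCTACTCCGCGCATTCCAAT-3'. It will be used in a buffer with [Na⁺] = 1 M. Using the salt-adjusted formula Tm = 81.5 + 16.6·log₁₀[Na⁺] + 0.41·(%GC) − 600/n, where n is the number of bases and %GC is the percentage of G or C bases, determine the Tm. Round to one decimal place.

Length n = 47. Scanning the sequence gives C=16, T=12, G=12, A=7.
G+C = 28, so %GC = 28/47 × 100 = 59.574%
Salt term: 16.6 × (0) = 0
GC term: 0.41 × 59.574 = 24.425; length term: −600/47 = −12.766
Tm = 81.5 + (0) + 24.425 − 12.766 = 93.159 → 93.2°C

93.2°C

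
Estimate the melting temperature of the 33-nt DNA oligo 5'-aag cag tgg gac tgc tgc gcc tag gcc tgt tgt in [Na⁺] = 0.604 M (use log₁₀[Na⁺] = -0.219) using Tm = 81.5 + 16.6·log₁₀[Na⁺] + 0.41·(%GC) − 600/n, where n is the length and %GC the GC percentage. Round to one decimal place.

84.5°C

Length n = 33. Scanning the sequence gives C=8, T=8, A=5, G=12.
G+C = 20, so %GC = 20/33 × 100 = 60.606%
Salt term: 16.6 × (-0.219) = -3.635
GC term: 0.41 × 60.606 = 24.848; length term: −600/33 = −18.182
Tm = 81.5 + (-3.635) + 24.848 − 18.182 = 84.531 → 84.5°C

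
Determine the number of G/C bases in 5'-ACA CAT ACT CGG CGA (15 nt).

C=5, T=2, A=5, G=3
G+C = 3 + 5 = 8

8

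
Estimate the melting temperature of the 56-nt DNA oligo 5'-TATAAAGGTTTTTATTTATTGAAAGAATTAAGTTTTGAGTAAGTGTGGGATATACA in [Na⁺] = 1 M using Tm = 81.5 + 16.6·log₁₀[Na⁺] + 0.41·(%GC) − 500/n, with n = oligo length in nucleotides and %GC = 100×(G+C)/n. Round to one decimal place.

82.1°C

Length n = 56. G=12, T=23, C=1, A=20
G+C = 13, so %GC = 13/56 × 100 = 23.214%
Salt term: 16.6 × (0) = 0
GC term: 0.41 × 23.214 = 9.518; length term: −500/56 = −8.929
Tm = 81.5 + (0) + 9.518 − 8.929 = 82.089 → 82.1°C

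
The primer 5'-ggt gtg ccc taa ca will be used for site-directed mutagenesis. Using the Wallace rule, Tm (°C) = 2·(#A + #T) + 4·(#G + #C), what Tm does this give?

T=3, C=4, G=4, A=3
AT pairs contribute 6, GC pairs contribute 8.
Tm = 4·8 + 2·6 = 32 + 12 = 44°C

44°C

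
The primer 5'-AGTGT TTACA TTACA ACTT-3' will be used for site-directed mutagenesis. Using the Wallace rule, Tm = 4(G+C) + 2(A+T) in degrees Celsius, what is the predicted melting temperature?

Base counts: T=8, G=2, A=6, C=3
AT pairs contribute 14, GC pairs contribute 5.
Tm = 2×14 + 4×5 = 48°C

48°C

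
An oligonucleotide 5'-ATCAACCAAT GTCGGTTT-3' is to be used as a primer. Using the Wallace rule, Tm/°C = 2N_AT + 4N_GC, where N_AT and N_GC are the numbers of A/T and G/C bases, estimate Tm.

50°C

Base counts: A=5, G=3, T=6, C=4
AT pairs contribute 11, GC pairs contribute 7.
Tm = 2×11 + 4×7 = 50°C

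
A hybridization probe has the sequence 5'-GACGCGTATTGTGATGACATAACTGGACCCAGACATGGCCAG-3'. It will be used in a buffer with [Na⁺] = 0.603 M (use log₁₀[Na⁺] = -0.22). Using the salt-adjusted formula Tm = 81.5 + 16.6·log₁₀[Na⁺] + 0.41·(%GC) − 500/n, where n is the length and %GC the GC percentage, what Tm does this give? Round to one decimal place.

87.4°C

Length n = 42. Counting bases: A=12, G=12, T=8, C=10
G+C = 22, so %GC = 22/42 × 100 = 52.381%
Salt term: 16.6 × (-0.22) = -3.652
GC term: 0.41 × 52.381 = 21.476; length term: −500/42 = −11.905
Tm = 81.5 + (-3.652) + 21.476 − 11.905 = 87.419 → 87.4°C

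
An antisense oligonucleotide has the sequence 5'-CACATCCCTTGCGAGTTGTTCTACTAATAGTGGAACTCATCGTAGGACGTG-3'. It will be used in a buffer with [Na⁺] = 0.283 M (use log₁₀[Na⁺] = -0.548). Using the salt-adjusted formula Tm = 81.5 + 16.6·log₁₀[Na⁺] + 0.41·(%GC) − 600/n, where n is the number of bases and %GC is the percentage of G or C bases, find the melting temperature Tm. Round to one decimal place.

Length n = 51. G=12, T=15, A=12, C=12
G+C = 24, so %GC = 24/51 × 100 = 47.059%
Salt term: 16.6 × (-0.548) = -9.097
GC term: 0.41 × 47.059 = 19.294; length term: −600/51 = −11.765
Tm = 81.5 + (-9.097) + 19.294 − 11.765 = 79.932 → 79.9°C

79.9°C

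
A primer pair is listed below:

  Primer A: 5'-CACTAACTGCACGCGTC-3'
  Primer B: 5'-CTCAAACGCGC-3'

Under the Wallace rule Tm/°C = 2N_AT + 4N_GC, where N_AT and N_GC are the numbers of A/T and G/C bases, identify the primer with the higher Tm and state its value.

Primer A, 54°C

Primer A: A+T=7, G+C=10 → Tm = 2(7)+4(10) = 54°C
Primer B: A+T=4, G+C=7 → Tm = 2(4)+4(7) = 36°C
54°C vs 36°C → primer A is higher.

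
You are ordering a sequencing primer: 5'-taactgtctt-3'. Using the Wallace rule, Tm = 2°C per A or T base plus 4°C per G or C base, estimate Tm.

26°C

Scanning the sequence gives G=1, A=2, T=5, C=2.
So N_AT = 7 and N_GC = 3.
Tm = 4·3 + 2·7 = 12 + 14 = 26°C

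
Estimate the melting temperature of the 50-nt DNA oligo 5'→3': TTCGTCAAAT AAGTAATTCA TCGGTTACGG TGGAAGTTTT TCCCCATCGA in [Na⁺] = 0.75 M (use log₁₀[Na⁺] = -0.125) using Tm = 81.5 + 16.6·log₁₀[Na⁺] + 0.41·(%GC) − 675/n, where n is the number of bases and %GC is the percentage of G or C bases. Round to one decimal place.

82.3°C

Length n = 50. Base counts: G=10, A=13, C=10, T=17
G+C = 20, so %GC = 20/50 × 100 = 40%
Salt term: 16.6 × (-0.125) = -2.075
GC term: 0.41 × 40 = 16.4; length term: −675/50 = −13.5
Tm = 81.5 + (-2.075) + 16.4 − 13.5 = 82.325 → 82.3°C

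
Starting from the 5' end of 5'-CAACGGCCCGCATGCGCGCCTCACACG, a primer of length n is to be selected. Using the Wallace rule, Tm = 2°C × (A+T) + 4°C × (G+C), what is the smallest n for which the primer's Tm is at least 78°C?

First 21 bases: CAACGGCCCGCATGCGCGCCT → Tm = 74°C (< 78°C)
First 22 bases: CAACGGCCCGCATGCGCGCCTC → Tm = 78°C (≥ 78°C)
Each additional base adds 2°C (A/T) or 4°C (G/C), so Tm is non-decreasing in n; n = 22 is the first length to reach 78°C.

n = 22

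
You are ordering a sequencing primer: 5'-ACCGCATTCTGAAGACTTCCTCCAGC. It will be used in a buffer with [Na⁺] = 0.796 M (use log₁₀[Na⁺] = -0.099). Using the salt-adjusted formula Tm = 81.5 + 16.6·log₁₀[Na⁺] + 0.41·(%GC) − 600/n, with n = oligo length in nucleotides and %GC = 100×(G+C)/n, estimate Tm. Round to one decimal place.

78.9°C

Length n = 26. Base counts: C=10, A=6, G=4, T=6
G+C = 14, so %GC = 14/26 × 100 = 53.846%
Salt term: 16.6 × (-0.099) = -1.643
GC term: 0.41 × 53.846 = 22.077; length term: −600/26 = −23.077
Tm = 81.5 + (-1.643) + 22.077 − 23.077 = 78.857 → 78.9°C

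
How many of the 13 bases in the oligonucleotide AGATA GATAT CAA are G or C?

3

Scanning the sequence gives G=2, T=3, C=1, A=7.
Total G or C: 2 + 1 = 3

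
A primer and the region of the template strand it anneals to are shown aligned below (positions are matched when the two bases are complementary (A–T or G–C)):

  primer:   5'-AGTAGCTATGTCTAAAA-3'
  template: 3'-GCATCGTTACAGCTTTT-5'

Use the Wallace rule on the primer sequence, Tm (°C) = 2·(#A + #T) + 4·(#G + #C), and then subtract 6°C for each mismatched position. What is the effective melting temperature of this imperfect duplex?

Primer base counts: A=7, T=5, G=3, C=2 → A+T=12, G+C=5
Perfect-match Tm = 2(12) + 4(5) = 24 + 20 = 44°C
Mismatches (positions where the bases are not complementary): 3 (at positions 1, 7, 13)
Effective Tm = 44 − 3×6 = 44 − 18 = 26°C

26°C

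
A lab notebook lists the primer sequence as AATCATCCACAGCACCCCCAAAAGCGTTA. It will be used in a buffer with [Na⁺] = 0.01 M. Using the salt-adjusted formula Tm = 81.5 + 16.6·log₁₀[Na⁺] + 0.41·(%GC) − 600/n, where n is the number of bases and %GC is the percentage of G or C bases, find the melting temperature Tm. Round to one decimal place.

47.4°C

Length n = 29. Scanning the sequence gives G=3, T=4, C=11, A=11.
G+C = 14, so %GC = 14/29 × 100 = 48.276%
Salt term: 16.6 × (-2) = -33.2
GC term: 0.41 × 48.276 = 19.793; length term: −600/29 = −20.69
Tm = 81.5 + (-33.2) + 19.793 − 20.69 = 47.403 → 47.4°C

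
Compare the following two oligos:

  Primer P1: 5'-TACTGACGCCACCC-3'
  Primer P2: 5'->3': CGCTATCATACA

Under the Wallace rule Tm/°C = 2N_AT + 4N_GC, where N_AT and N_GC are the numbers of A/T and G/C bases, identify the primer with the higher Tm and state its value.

Primer P1, 46°C

Primer P1: A+T=5, G+C=9 → Tm = 2(5)+4(9) = 46°C
Primer P2: A+T=7, G+C=5 → Tm = 2(7)+4(5) = 34°C
46°C vs 34°C → primer P1 is higher.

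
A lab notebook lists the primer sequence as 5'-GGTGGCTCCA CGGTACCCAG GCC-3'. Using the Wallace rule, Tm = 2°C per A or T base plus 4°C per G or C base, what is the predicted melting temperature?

Counting bases: G=8, T=3, A=3, C=9
So N_AT = 6 and N_GC = 17.
Tm = 2×6 + 4×17 = 80°C

80°C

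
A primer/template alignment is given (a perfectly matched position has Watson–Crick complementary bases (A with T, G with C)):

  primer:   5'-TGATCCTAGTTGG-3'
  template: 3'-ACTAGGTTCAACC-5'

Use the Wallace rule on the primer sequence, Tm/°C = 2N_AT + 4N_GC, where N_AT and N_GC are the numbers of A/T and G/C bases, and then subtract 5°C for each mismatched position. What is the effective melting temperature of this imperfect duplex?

33°C

Primer base counts: A=2, T=5, G=4, C=2 → A+T=7, G+C=6
Perfect-match Tm = 2(7) + 4(6) = 14 + 24 = 38°C
Mismatches (positions where the bases are not complementary): 1 (at position 7)
Effective Tm = 38 − 1×5 = 38 − 5 = 33°C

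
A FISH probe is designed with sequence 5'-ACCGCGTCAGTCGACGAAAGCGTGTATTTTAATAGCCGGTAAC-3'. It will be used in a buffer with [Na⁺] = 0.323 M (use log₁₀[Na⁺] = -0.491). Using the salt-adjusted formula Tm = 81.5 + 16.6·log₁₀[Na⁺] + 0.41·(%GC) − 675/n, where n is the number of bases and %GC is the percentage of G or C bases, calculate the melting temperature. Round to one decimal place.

Length n = 43. Counting bases: A=12, G=11, T=10, C=10
G+C = 21, so %GC = 21/43 × 100 = 48.837%
Salt term: 16.6 × (-0.491) = -8.151
GC term: 0.41 × 48.837 = 20.023; length term: −675/43 = −15.698
Tm = 81.5 + (-8.151) + 20.023 − 15.698 = 77.674 → 77.7°C

77.7°C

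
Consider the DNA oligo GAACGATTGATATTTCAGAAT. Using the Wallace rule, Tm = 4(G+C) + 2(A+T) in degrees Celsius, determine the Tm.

Scanning the sequence gives T=7, C=2, A=8, G=4.
So N_AT = 15 and N_GC = 6.
Tm = 4·6 + 2·15 = 24 + 30 = 54°C

54°C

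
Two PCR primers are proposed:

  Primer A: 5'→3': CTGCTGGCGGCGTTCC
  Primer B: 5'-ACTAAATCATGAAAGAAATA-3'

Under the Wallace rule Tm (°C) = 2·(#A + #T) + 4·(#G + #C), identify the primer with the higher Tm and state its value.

Primer A: A+T=4, G+C=12 → Tm = 2(4)+4(12) = 56°C
Primer B: A+T=16, G+C=4 → Tm = 2(16)+4(4) = 48°C
56°C vs 48°C → primer A is higher.

Primer A, 56°C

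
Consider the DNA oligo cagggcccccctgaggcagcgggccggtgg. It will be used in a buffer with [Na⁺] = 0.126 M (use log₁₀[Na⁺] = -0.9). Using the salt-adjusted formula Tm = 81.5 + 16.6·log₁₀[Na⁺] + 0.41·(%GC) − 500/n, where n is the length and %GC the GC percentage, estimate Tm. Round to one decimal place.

84.1°C

Length n = 30. G=14, A=3, C=11, T=2
G+C = 25, so %GC = 25/30 × 100 = 83.333%
Salt term: 16.6 × (-0.9) = -14.94
GC term: 0.41 × 83.333 = 34.167; length term: −500/30 = −16.667
Tm = 81.5 + (-14.94) + 34.167 − 16.667 = 84.06 → 84.1°C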